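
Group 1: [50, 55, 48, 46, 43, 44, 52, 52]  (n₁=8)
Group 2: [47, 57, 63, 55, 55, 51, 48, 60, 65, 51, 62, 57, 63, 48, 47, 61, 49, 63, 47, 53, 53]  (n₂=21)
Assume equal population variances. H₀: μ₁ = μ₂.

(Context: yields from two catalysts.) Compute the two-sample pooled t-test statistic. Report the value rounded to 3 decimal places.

test statistic = -2.603

x̄₁=48.750, s₁=4.234, n₁=8
x̄₂=55.000, s₂=6.229, n₂=21
s_p² = [7·4.234² + 20·6.229²]/27 = 33.3889
SE = √(s_p²·(1/8+1/21)) = 2.4007
t = (48.750−55.000)/2.4007 = -2.6034
df = 27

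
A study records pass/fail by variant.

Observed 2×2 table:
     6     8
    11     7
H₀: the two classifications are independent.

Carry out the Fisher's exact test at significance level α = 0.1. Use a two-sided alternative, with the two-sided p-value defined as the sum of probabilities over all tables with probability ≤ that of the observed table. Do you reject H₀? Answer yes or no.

Margins: r₁=14, r₂=18, c₁=17, c₂=15, n=32
p_obs = C(14,6)·C(18,11)/C(32,17); sum pmf over tables with pmf ≤ p_obs
p-value (two-sided) = 0.47645
At α=0.1: p ≥ α → fail to reject H₀

reject H₀: no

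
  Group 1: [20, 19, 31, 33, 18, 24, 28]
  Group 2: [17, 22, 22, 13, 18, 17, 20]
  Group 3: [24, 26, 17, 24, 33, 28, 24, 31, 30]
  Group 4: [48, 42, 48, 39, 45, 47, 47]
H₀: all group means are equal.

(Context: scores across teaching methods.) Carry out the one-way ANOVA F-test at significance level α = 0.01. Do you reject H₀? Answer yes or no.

reject H₀: yes

Group means [24.71, 18.43, 26.33, 45.14], grand mean 28.500
SSB = Σnᵢ(x̄ᵢ−x̄)² = 2791.500; SSW = ΣΣ(x−x̄ᵢ)² = 538.000
MSB = 2791.500/3 = 930.5000; MSW = 538.000/26 = 20.6923
F = MSB/MSW = 44.9684
df = (3, 26)
p-value (upper-tail) = 0.00000
At α=0.01: p < α → reject H₀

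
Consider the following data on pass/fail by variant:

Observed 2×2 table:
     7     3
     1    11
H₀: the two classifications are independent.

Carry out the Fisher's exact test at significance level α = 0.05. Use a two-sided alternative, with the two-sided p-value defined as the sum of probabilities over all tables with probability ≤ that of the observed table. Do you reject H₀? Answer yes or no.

reject H₀: yes

Margins: r₁=10, r₂=12, c₁=8, c₂=14, n=22
p_obs = C(10,7)·C(12,1)/C(22,8); sum pmf over tables with pmf ≤ p_obs
p-value (two-sided) = 0.00619
At α=0.05: p < α → reject H₀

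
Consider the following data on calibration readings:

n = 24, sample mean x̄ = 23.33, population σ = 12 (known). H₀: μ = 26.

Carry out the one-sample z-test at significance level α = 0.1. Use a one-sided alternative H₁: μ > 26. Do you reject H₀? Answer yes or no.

SE = σ/√n = 12/√24 = 2.4495
z = (x̄−μ₀)/SE = (23.33−26)/2.4495 = -1.0900
p-value (one-sided, H₁ greater) = 0.86215
At α=0.1: p ≥ α → fail to reject H₀

reject H₀: no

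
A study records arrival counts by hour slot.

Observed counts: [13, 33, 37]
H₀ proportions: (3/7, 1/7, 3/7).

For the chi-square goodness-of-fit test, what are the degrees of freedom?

df = k − 1 = 3 − 1 = 2

degrees of freedom = 2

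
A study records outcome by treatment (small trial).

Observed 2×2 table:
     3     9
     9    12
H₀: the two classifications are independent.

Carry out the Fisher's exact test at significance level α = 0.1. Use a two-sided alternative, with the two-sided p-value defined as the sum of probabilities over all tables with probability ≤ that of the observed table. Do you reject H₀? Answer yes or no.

Margins: r₁=12, r₂=21, c₁=12, c₂=21, n=33
p_obs = C(12,3)·C(21,9)/C(33,12); sum pmf over tables with pmf ≤ p_obs
p-value (two-sided) = 0.45656
At α=0.1: p ≥ α → fail to reject H₀

reject H₀: no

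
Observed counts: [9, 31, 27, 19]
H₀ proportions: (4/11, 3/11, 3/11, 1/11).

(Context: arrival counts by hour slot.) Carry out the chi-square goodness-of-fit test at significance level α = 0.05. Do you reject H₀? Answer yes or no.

n = 86; E_i = n·p_i = [31.27, 23.45, 23.45, 7.82]
χ² = (9−31.27)²/31.27 + (31−23.45)²/23.45 + (27−23.45)²/23.45 + (19−7.82)²/7.82 = 34.8188
df = 3
p-value (upper-tail) = 0.00000
At α=0.05: p < α → reject H₀

reject H₀: yes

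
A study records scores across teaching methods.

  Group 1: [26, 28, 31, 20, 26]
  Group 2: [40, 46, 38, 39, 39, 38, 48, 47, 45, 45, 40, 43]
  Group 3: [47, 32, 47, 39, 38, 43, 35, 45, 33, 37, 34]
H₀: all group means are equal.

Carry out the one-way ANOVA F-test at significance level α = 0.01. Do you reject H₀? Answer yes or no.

reject H₀: yes

Group means [26.20, 42.33, 39.09], grand mean 38.179
SSB = Σnᵢ(x̄ᵢ−x̄)² = 933.731; SSW = ΣΣ(x−x̄ᵢ)² = 528.376
MSB = 933.731/2 = 466.8657; MSW = 528.376/25 = 21.1350
F = MSB/MSW = 22.0897
df = (2, 25)
p-value (upper-tail) = 0.00000
At α=0.01: p < α → reject H₀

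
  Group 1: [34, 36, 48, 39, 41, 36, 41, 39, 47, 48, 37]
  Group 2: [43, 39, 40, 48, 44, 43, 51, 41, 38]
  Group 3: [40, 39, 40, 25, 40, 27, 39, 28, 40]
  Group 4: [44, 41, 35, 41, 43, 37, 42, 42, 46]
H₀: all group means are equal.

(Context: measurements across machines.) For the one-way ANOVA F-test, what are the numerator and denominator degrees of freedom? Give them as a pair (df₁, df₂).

k = 4 groups, N = 38 total
df = (k−1, N−k) = (4−1, 38−4) = (3, 34)

degrees of freedom = [3, 34]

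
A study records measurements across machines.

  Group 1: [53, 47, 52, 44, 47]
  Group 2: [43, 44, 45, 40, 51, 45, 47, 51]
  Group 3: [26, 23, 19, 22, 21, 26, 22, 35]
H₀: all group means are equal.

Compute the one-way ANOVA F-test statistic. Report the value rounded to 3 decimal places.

Group means [48.60, 45.75, 24.25], grand mean 38.238
SSB = Σnᵢ(x̄ᵢ−x̄)² = 2553.610; SSW = ΣΣ(x−x̄ᵢ)² = 330.200
MSB = 2553.610/2 = 1276.8048; MSW = 330.200/18 = 18.3444
F = MSB/MSW = 69.6017
df = (2, 18)

test statistic = 69.602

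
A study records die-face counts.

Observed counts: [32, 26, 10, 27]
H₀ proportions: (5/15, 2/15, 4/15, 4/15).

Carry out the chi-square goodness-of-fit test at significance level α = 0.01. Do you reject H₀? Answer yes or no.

reject H₀: yes

n = 95; E_i = n·p_i = [31.67, 12.67, 25.33, 25.33]
χ² = (32−31.67)²/31.67 + (26−12.67)²/12.67 + (10−25.33)²/25.33 + (27−25.33)²/25.33 = 23.4289
df = 3
p-value (upper-tail) = 0.00003
At α=0.01: p < α → reject H₀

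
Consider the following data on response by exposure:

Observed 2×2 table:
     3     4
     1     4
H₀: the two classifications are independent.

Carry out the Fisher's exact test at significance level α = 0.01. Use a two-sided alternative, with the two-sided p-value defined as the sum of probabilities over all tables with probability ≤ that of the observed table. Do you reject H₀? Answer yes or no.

reject H₀: no

Margins: r₁=7, r₂=5, c₁=4, c₂=8, n=12
p_obs = C(7,3)·C(5,1)/C(12,4); sum pmf over tables with pmf ≤ p_obs
p-value (two-sided) = 0.57576
At α=0.01: p ≥ α → fail to reject H₀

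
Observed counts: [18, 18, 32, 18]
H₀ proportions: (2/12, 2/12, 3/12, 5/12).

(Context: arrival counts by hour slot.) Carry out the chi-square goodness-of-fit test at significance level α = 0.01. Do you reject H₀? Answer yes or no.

n = 86; E_i = n·p_i = [14.33, 14.33, 21.50, 35.83]
χ² = (18−14.33)²/14.33 + (18−14.33)²/14.33 + (32−21.50)²/21.50 + (18−35.83)²/35.83 = 15.8791
df = 3
p-value (upper-tail) = 0.00120
At α=0.01: p < α → reject H₀

reject H₀: yes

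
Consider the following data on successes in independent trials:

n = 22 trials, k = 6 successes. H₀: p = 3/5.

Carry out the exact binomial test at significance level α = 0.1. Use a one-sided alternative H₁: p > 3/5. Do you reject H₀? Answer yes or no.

Exact binomial: n=22, k=6, p₀=3/5=0.6000
P(X≥6) from Σ C(n,i)·p₀^i·(1−p₀)^(n−i)
p-value (one-sided, H₁ greater) = 0.99957
At α=0.1: p ≥ α → fail to reject H₀

reject H₀: no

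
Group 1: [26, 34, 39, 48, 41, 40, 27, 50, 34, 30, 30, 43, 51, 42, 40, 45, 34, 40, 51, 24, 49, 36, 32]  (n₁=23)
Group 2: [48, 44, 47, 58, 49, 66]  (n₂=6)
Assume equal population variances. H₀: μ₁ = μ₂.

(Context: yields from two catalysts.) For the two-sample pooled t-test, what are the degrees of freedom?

df = n₁ + n₂ − 2 = 23 + 6 − 2 = 27

degrees of freedom = 27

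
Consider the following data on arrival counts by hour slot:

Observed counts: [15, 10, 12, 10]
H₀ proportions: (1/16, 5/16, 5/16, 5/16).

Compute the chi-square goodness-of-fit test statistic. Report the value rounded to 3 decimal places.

test statistic = 53.017

n = 47; E_i = n·p_i = [2.94, 14.69, 14.69, 14.69]
χ² = (15−2.94)²/2.94 + (10−14.69)²/14.69 + (12−14.69)²/14.69 + (10−14.69)²/14.69 = 53.0170
df = 3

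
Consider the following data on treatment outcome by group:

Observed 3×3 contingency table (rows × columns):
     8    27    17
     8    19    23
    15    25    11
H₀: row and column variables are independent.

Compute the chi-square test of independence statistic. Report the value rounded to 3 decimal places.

Row totals [52, 50, 51], col totals [31, 71, 51], n=153
χ² = (8−10.54)²/10.54 + (27−24.13)²/24.13 + (17−17.33)²/17.33 + (8−10.13)²/10.13 + (19−23.20)²/23.20 + (23−16.67)²/16.67 + (15−10.33)²/10.33 + (25−23.67)²/23.67 + (11−17.00)²/17.00 = 8.8743
df = 4

test statistic = 8.874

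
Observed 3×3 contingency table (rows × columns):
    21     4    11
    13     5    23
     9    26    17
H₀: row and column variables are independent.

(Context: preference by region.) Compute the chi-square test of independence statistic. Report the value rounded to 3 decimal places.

Row totals [36, 41, 52], col totals [43, 35, 51], n=129
χ² = (21−12.00)²/12.00 + (4−9.77)²/9.77 + (11−14.23)²/14.23 + (13−13.67)²/13.67 + (5−11.12)²/11.12 + (23−16.21)²/16.21 + (9−17.33)²/17.33 + (26−14.11)²/14.11 + (17−20.56)²/20.56 = 31.7836
df = 4

test statistic = 31.784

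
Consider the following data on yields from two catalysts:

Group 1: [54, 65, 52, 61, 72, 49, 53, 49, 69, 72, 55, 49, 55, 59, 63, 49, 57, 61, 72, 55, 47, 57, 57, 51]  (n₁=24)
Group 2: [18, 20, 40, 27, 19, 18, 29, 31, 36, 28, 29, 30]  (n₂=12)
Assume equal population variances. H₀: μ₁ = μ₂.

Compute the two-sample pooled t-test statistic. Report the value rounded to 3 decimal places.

test statistic = 11.382

x̄₁=57.625, s₁=7.801, n₁=24
x̄₂=27.083, s₂=7.128, n₂=12
s_p² = [23·7.801² + 11·7.128²]/34 = 57.6042
SE = √(s_p²·(1/24+1/12)) = 2.6834
t = (57.625−27.083)/2.6834 = 11.3818
df = 34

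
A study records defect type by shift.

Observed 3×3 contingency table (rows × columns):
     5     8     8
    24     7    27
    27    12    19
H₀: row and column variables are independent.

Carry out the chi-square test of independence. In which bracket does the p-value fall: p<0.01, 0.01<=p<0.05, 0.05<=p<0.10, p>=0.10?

p-value bracket: 0.05<=p<0.10

Row totals [21, 58, 58], col totals [56, 27, 54], n=137
χ² = (5−8.58)²/8.58 + (8−4.14)²/4.14 + (8−8.28)²/8.28 + (24−23.71)²/23.71 + (7−11.43)²/11.43 + (27−22.86)²/22.86 + (27−23.71)²/23.71 + (12−11.43)²/11.43 + (19−22.86)²/22.86 = 8.7160
df = 4
p-value (upper-tail) = 0.06860
→ bracket: 0.05<=p<0.10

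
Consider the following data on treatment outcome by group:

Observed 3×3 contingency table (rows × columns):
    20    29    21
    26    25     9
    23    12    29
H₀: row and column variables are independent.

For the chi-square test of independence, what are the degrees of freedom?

df = (r−1)(c−1) = (3−1)·(3−1) = 4

degrees of freedom = 4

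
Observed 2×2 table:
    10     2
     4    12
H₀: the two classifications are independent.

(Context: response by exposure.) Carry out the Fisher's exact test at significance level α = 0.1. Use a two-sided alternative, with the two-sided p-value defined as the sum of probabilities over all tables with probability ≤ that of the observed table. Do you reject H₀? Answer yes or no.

reject H₀: yes

Margins: r₁=12, r₂=16, c₁=14, c₂=14, n=28
p_obs = C(12,10)·C(16,4)/C(28,14); sum pmf over tables with pmf ≤ p_obs
p-value (two-sided) = 0.00633
At α=0.1: p < α → reject H₀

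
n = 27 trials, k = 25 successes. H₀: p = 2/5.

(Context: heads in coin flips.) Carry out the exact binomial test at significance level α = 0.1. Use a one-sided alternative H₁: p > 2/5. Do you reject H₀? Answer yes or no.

Exact binomial: n=27, k=25, p₀=2/5=0.4000
P(X≥25) from Σ C(n,i)·p₀^i·(1−p₀)^(n−i)
p-value (one-sided, H₁ greater) = 0.00000
At α=0.1: p < α → reject H₀

reject H₀: yes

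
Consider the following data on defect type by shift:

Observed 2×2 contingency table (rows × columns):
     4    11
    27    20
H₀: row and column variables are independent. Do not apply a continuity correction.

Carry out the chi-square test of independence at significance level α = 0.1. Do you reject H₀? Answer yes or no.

Row totals [15, 47], col totals [31, 31], n=62
χ² = (4−7.50)²/7.50 + (11−7.50)²/7.50 + (27−23.50)²/23.50 + (20−23.50)²/23.50 = 4.3092
df = 1
p-value (upper-tail) = 0.03791
At α=0.1: p < α → reject H₀

reject H₀: yes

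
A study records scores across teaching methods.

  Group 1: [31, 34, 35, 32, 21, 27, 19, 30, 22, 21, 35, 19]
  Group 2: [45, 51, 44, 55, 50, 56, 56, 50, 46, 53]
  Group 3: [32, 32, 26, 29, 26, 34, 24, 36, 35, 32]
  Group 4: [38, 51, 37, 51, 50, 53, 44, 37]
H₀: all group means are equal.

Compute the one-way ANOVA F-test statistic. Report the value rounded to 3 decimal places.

Group means [27.17, 50.60, 30.60, 45.12], grand mean 37.475
SSB = Σnᵢ(x̄ᵢ−x̄)² = 3938.633; SSW = ΣΣ(x−x̄ᵢ)² = 1125.342
MSB = 3938.633/3 = 1312.8778; MSW = 1125.342/36 = 31.2595
F = MSB/MSW = 41.9993
df = (3, 36)

test statistic = 41.999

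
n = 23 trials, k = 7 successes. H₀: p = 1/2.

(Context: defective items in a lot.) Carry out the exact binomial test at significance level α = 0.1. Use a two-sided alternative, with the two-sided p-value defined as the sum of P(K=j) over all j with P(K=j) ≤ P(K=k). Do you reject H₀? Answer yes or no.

Exact binomial: n=23, k=7, p₀=1/2=0.5000
P(X=j) = C(n,j)·p₀^j·(1−p₀)^(n−j); p = Σ P(X=j) over j with P(X=j) ≤ P(X=7)
p-value (two-sided) = 0.09314
At α=0.1: p < α → reject H₀

reject H₀: yes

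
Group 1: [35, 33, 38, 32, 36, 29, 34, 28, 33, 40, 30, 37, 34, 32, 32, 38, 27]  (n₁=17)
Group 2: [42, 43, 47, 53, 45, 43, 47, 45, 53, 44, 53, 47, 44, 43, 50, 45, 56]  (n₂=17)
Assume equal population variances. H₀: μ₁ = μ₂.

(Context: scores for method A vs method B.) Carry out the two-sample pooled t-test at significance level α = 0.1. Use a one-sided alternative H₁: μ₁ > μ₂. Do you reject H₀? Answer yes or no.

x̄₁=33.412, s₁=3.675, n₁=17
x̄₂=47.059, s₂=4.337, n₂=17
s_p² = [16·3.675² + 16·4.337²]/32 = 16.1581
SE = √(s_p²·(1/17+1/17)) = 1.3787
t = (33.412−47.059)/1.3787 = -9.8981
df = 32
p-value (one-sided, H₁ greater) = 1.00000
At α=0.1: p ≥ α → fail to reject H₀

reject H₀: no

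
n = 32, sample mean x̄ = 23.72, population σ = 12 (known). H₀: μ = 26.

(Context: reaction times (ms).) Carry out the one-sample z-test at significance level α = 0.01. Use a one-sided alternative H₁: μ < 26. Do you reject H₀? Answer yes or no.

reject H₀: no

SE = σ/√n = 12/√32 = 2.1213
z = (x̄−μ₀)/SE = (23.72−26)/2.1213 = -1.0748
p-value (one-sided, H₁ less) = 0.14123
At α=0.01: p ≥ α → fail to reject H₀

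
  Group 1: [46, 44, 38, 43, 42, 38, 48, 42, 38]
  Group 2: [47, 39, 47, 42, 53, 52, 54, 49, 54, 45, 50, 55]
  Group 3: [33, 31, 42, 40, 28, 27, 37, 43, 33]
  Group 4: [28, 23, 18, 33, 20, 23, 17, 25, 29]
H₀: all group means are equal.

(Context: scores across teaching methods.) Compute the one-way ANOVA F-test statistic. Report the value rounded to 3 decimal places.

test statistic = 44.704

Group means [42.11, 48.92, 34.89, 24.00], grand mean 38.359
SSB = Σnᵢ(x̄ᵢ−x̄)² = 3428.280; SSW = ΣΣ(x−x̄ᵢ)² = 894.694
MSB = 3428.280/3 = 1142.7600; MSW = 894.694/35 = 25.5627
F = MSB/MSW = 44.7042
df = (3, 35)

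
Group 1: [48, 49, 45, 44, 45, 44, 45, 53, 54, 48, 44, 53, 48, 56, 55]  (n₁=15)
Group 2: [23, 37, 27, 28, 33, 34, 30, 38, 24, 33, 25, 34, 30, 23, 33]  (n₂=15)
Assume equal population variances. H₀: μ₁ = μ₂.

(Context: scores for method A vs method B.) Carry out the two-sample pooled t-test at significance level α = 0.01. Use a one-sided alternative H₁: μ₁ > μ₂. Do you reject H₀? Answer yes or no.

reject H₀: yes

x̄₁=48.733, s₁=4.367, n₁=15
x̄₂=30.133, s₂=4.955, n₂=15
s_p² = [14·4.367² + 14·4.955²]/28 = 21.8095
SE = √(s_p²·(1/15+1/15)) = 1.7053
t = (48.733−30.133)/1.7053 = 10.9074
df = 28
p-value (one-sided, H₁ greater) = 0.00000
At α=0.01: p < α → reject H₀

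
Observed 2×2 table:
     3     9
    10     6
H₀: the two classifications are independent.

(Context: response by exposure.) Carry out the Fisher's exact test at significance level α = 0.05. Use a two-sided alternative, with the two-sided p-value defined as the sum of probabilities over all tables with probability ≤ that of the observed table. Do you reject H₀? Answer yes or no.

reject H₀: no

Margins: r₁=12, r₂=16, c₁=13, c₂=15, n=28
p_obs = C(12,3)·C(16,10)/C(28,13); sum pmf over tables with pmf ≤ p_obs
p-value (two-sided) = 0.06707
At α=0.05: p ≥ α → fail to reject H₀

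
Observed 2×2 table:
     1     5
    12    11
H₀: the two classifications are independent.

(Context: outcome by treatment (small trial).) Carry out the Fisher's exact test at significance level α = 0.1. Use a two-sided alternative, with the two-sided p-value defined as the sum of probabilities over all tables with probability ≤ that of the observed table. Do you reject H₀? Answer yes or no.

reject H₀: no

Margins: r₁=6, r₂=23, c₁=13, c₂=16, n=29
p_obs = C(6,1)·C(23,12)/C(29,13); sum pmf over tables with pmf ≤ p_obs
p-value (two-sided) = 0.18336
At α=0.1: p ≥ α → fail to reject H₀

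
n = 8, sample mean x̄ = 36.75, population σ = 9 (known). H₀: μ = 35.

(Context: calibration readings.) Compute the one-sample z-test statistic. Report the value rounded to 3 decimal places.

SE = σ/√n = 9/√8 = 3.1820
z = (x̄−μ₀)/SE = (36.75−35)/3.1820 = 0.5500

test statistic = 0.550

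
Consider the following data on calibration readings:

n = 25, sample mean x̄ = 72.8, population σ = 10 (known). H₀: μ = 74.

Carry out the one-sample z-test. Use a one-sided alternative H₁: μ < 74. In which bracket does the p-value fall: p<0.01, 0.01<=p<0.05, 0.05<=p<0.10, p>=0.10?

SE = σ/√n = 10/√25 = 2.0000
z = (x̄−μ₀)/SE = (72.8−74)/2.0000 = -0.6000
p-value (one-sided, H₁ less) = 0.27425
→ bracket: p>=0.10

p-value bracket: p>=0.10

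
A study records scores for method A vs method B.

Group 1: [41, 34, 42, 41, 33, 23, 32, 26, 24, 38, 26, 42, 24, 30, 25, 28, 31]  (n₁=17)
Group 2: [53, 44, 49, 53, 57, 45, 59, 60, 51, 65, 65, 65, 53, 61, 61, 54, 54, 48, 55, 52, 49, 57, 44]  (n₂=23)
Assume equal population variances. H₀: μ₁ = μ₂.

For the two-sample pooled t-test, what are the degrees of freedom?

degrees of freedom = 38

df = n₁ + n₂ − 2 = 17 + 23 − 2 = 38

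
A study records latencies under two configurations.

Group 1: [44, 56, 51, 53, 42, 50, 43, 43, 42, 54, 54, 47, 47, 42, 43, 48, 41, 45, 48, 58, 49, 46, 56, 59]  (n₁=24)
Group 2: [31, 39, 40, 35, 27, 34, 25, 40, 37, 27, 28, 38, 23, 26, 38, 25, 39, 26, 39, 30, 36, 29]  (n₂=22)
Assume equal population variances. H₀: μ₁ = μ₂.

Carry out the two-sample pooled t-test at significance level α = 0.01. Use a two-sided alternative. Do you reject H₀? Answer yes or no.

reject H₀: yes

x̄₁=48.375, s₁=5.594, n₁=24
x̄₂=32.364, s₂=5.892, n₂=22
s_p² = [23·5.594² + 21·5.892²]/44 = 32.9254
SE = √(s_p²·(1/24+1/22)) = 1.6937
t = (48.375−32.364)/1.6937 = 9.4537
df = 44
p-value (two-sided) = 0.00000
At α=0.01: p < α → reject H₀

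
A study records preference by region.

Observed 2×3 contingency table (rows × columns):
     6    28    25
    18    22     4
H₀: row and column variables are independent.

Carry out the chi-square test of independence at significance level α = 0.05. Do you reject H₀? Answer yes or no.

reject H₀: yes

Row totals [59, 44], col totals [24, 50, 29], n=103
χ² = (6−13.75)²/13.75 + (28−28.64)²/28.64 + (25−16.61)²/16.61 + (18−10.25)²/10.25 + (22−21.36)²/21.36 + (4−12.39)²/12.39 = 20.1702
df = 2
p-value (upper-tail) = 0.00004
At α=0.05: p < α → reject H₀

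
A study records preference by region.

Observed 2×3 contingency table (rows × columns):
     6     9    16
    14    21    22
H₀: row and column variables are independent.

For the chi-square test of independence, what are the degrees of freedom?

df = (r−1)(c−1) = (2−1)·(3−1) = 2

degrees of freedom = 2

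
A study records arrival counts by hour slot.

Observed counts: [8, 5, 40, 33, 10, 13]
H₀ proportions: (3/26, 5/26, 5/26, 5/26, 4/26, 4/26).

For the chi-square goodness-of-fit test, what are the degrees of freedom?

degrees of freedom = 5

df = k − 1 = 6 − 1 = 5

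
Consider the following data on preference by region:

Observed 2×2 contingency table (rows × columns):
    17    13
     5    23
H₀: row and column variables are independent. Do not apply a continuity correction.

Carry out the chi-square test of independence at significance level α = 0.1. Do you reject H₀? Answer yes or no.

reject H₀: yes

Row totals [30, 28], col totals [22, 36], n=58
χ² = (17−11.38)²/11.38 + (13−18.62)²/18.62 + (5−10.62)²/10.62 + (23−17.38)²/17.38 = 9.2653
df = 1
p-value (upper-tail) = 0.00234
At α=0.1: p < α → reject H₀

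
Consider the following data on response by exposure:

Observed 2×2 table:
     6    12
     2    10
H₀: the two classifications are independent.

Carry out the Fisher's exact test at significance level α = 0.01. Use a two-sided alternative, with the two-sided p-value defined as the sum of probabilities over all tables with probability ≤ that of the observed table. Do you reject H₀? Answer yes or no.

Margins: r₁=18, r₂=12, c₁=8, c₂=22, n=30
p_obs = C(18,6)·C(12,2)/C(30,8); sum pmf over tables with pmf ≤ p_obs
p-value (two-sided) = 0.41915
At α=0.01: p ≥ α → fail to reject H₀

reject H₀: no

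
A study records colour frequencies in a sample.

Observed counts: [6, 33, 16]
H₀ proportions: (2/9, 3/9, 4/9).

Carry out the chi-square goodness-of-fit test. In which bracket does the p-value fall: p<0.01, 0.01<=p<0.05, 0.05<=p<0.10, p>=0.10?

p-value bracket: p<0.01

n = 55; E_i = n·p_i = [12.22, 18.33, 24.44]
χ² = (6−12.22)²/12.22 + (33−18.33)²/18.33 + (16−24.44)²/24.44 = 17.8182
df = 2
p-value (upper-tail) = 0.00014
→ bracket: p<0.01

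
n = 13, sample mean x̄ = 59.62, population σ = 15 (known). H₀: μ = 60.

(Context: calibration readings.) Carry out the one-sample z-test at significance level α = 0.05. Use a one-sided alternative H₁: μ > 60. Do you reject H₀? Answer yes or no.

SE = σ/√n = 15/√13 = 4.1603
z = (x̄−μ₀)/SE = (59.62−60)/4.1603 = -0.0913
p-value (one-sided, H₁ greater) = 0.53639
At α=0.05: p ≥ α → fail to reject H₀

reject H₀: no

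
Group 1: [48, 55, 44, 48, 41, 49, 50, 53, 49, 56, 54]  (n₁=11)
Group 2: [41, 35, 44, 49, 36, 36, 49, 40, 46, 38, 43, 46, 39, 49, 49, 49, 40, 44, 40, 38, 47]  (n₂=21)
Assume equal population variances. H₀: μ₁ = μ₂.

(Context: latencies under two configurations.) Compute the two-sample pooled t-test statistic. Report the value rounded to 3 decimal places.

test statistic = 3.914

x̄₁=49.727, s₁=4.606, n₁=11
x̄₂=42.762, s₂=4.867, n₂=21
s_p² = [10·4.606² + 20·4.867²]/30 = 22.8664
SE = √(s_p²·(1/11+1/21)) = 1.7798
t = (49.727−42.762)/1.7798 = 3.9136
df = 30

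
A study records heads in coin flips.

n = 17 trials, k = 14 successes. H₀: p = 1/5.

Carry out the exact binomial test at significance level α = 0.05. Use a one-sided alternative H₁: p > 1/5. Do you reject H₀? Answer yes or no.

reject H₀: yes

Exact binomial: n=17, k=14, p₀=1/5=0.2000
P(X≥14) from Σ C(n,i)·p₀^i·(1−p₀)^(n−i)
p-value (one-sided, H₁ greater) = 0.00000
At α=0.05: p < α → reject H₀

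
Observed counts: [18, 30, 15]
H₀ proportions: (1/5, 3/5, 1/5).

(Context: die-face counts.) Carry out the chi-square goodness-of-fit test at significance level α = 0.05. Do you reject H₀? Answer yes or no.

reject H₀: no

n = 63; E_i = n·p_i = [12.60, 37.80, 12.60]
χ² = (18−12.60)²/12.60 + (30−37.80)²/37.80 + (15−12.60)²/12.60 = 4.3810
df = 2
p-value (upper-tail) = 0.11186
At α=0.05: p ≥ α → fail to reject H₀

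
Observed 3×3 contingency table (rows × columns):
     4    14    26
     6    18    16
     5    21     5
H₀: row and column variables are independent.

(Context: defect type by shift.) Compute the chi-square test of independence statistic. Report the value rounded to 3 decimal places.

test statistic = 14.204

Row totals [44, 40, 31], col totals [15, 53, 47], n=115
χ² = (4−5.74)²/5.74 + (14−20.28)²/20.28 + (26−17.98)²/17.98 + (6−5.22)²/5.22 + (18−18.43)²/18.43 + (16−16.35)²/16.35 + (5−4.04)²/4.04 + (21−14.29)²/14.29 + (5−12.67)²/12.67 = 14.2037
df = 4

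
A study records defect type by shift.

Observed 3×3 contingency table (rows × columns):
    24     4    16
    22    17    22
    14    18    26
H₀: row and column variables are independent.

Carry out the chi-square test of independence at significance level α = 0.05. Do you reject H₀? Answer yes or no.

reject H₀: yes

Row totals [44, 61, 58], col totals [60, 39, 64], n=163
χ² = (24−16.20)²/16.20 + (4−10.53)²/10.53 + (16−17.28)²/17.28 + (22−22.45)²/22.45 + (17−14.60)²/14.60 + (22−23.95)²/23.95 + (14−21.35)²/21.35 + (18−13.88)²/13.88 + (26−22.77)²/22.77 = 12.6782
df = 4
p-value (upper-tail) = 0.01296
At α=0.05: p < α → reject H₀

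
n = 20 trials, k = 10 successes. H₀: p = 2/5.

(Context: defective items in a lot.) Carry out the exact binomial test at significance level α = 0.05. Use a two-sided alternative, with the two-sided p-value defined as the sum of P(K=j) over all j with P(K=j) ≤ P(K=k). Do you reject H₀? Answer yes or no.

reject H₀: no

Exact binomial: n=20, k=10, p₀=2/5=0.4000
P(X=j) = C(n,j)·p₀^j·(1−p₀)^(n−j); p = Σ P(X=j) over j with P(X=j) ≤ P(X=10)
p-value (two-sided) = 0.37026
At α=0.05: p ≥ α → fail to reject H₀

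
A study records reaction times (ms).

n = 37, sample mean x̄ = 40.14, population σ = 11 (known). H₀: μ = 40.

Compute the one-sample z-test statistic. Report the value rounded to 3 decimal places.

SE = σ/√n = 11/√37 = 1.8084
z = (x̄−μ₀)/SE = (40.14−40)/1.8084 = 0.0774

test statistic = 0.077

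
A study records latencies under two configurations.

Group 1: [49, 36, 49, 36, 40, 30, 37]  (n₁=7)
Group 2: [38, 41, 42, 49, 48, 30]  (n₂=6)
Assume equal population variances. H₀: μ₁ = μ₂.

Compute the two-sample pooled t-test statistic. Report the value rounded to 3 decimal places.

x̄₁=39.571, s₁=7.091, n₁=7
x̄₂=41.333, s₂=6.976, n₂=6
s_p² = [6·7.091² + 5·6.976²]/11 = 49.5498
SE = √(s_p²·(1/7+1/6)) = 3.9162
t = (39.571−41.333)/3.9162 = -0.4499
df = 11

test statistic = -0.450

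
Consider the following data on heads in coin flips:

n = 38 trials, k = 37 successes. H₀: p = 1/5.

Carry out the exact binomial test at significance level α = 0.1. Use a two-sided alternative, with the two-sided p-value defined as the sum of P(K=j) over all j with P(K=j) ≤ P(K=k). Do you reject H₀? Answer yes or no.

Exact binomial: n=38, k=37, p₀=1/5=0.2000
P(X=j) = C(n,j)·p₀^j·(1−p₀)^(n−j); p = Σ P(X=j) over j with P(X=j) ≤ P(X=37)
p-value (two-sided) = 0.00000
At α=0.1: p < α → reject H₀

reject H₀: yes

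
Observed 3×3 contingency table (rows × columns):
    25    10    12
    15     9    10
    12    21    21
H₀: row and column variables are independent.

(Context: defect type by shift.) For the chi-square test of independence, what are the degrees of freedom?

degrees of freedom = 4

df = (r−1)(c−1) = (3−1)·(3−1) = 4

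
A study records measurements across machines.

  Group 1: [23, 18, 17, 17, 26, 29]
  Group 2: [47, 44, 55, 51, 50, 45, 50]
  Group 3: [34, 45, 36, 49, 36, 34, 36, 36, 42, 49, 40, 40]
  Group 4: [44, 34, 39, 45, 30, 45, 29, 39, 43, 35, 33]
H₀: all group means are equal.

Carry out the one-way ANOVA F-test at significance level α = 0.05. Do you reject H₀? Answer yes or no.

Group means [21.67, 48.86, 39.75, 37.82], grand mean 37.917
SSB = Σnᵢ(x̄ᵢ−x̄)² = 2462.673; SSW = ΣΣ(x−x̄ᵢ)² = 900.077
MSB = 2462.673/3 = 820.8911; MSW = 900.077/32 = 28.1274
F = MSB/MSW = 29.1847
df = (3, 32)
p-value (upper-tail) = 0.00000
At α=0.05: p < α → reject H₀

reject H₀: yes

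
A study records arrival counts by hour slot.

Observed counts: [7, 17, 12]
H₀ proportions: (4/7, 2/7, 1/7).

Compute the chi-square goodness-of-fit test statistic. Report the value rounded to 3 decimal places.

n = 36; E_i = n·p_i = [20.57, 10.29, 5.14]
χ² = (7−20.57)²/20.57 + (17−10.29)²/10.29 + (12−5.14)²/5.14 = 22.4792
df = 2

test statistic = 22.479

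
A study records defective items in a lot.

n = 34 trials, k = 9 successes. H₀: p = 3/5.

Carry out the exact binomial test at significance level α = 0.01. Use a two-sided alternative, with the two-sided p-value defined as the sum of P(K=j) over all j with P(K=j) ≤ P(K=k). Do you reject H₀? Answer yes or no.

Exact binomial: n=34, k=9, p₀=3/5=0.6000
P(X=j) = C(n,j)·p₀^j·(1−p₀)^(n−j); p = Σ P(X=j) over j with P(X=j) ≤ P(X=9)
p-value (two-sided) = 0.00014
At α=0.01: p < α → reject H₀

reject H₀: yes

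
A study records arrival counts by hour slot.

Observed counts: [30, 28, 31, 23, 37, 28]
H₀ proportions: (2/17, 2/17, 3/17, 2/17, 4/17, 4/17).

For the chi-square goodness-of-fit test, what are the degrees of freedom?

degrees of freedom = 5

df = k − 1 = 6 − 1 = 5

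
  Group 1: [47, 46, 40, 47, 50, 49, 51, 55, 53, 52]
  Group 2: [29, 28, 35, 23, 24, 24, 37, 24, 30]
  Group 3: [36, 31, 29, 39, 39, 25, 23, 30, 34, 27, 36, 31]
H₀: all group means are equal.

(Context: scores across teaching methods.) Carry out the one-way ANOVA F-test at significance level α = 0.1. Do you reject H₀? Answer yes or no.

reject H₀: yes

Group means [49.00, 28.22, 31.67], grand mean 36.258
SSB = Σnᵢ(x̄ᵢ−x̄)² = 2457.713; SSW = ΣΣ(x−x̄ᵢ)² = 674.222
MSB = 2457.713/2 = 1228.8566; MSW = 674.222/28 = 24.0794
F = MSB/MSW = 51.0336
df = (2, 28)
p-value (upper-tail) = 0.00000
At α=0.1: p < α → reject H₀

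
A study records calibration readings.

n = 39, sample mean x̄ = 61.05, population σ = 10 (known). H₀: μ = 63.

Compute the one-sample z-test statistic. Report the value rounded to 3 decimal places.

test statistic = -1.218

SE = σ/√n = 10/√39 = 1.6013
z = (x̄−μ₀)/SE = (61.05−63)/1.6013 = -1.2178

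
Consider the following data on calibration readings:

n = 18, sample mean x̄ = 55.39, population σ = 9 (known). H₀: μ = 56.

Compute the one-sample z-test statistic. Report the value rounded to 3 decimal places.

test statistic = -0.288

SE = σ/√n = 9/√18 = 2.1213
z = (x̄−μ₀)/SE = (55.39−56)/2.1213 = -0.2876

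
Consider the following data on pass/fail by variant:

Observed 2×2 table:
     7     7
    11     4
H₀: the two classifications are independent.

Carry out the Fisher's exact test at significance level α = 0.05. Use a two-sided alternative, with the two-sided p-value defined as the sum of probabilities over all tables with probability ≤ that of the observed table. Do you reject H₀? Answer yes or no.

reject H₀: no

Margins: r₁=14, r₂=15, c₁=18, c₂=11, n=29
p_obs = C(14,7)·C(15,11)/C(29,18); sum pmf over tables with pmf ≤ p_obs
p-value (two-sided) = 0.26354
At α=0.05: p ≥ α → fail to reject H₀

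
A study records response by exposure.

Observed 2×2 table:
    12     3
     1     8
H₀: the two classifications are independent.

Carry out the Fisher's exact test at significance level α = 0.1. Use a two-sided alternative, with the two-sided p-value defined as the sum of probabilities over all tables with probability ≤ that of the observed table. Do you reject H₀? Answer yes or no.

reject H₀: yes

Margins: r₁=15, r₂=9, c₁=13, c₂=11, n=24
p_obs = C(15,12)·C(9,1)/C(24,13); sum pmf over tables with pmf ≤ p_obs
p-value (two-sided) = 0.00223
At α=0.1: p < α → reject H₀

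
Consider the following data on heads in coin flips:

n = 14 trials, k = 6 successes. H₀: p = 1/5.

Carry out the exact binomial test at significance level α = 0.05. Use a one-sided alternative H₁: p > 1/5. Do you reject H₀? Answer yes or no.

Exact binomial: n=14, k=6, p₀=1/5=0.2000
P(X≥6) from Σ C(n,i)·p₀^i·(1−p₀)^(n−i)
p-value (one-sided, H₁ greater) = 0.04385
At α=0.05: p < α → reject H₀

reject H₀: yes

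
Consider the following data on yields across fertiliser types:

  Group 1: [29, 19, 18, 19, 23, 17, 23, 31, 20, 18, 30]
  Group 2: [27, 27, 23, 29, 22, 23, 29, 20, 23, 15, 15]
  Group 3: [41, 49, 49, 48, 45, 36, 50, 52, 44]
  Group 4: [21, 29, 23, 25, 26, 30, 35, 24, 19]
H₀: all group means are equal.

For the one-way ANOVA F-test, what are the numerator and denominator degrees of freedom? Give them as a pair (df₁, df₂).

degrees of freedom = [3, 36]

k = 4 groups, N = 40 total
df = (k−1, N−k) = (4−1, 40−4) = (3, 36)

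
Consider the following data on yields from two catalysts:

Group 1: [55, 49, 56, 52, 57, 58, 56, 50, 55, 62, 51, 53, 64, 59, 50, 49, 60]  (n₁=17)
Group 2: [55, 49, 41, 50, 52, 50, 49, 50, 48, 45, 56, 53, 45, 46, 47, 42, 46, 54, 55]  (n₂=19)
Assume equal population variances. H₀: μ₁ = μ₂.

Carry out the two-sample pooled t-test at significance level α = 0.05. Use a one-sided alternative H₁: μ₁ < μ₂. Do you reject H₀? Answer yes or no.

x̄₁=55.059, s₁=4.589, n₁=17
x̄₂=49.105, s₂=4.358, n₂=19
s_p² = [16·4.589² + 18·4.358²]/34 = 19.9627
SE = √(s_p²·(1/17+1/19)) = 1.4916
t = (55.059−49.105)/1.4916 = 3.9913
df = 34
p-value (one-sided, H₁ less) = 0.99983
At α=0.05: p ≥ α → fail to reject H₀

reject H₀: no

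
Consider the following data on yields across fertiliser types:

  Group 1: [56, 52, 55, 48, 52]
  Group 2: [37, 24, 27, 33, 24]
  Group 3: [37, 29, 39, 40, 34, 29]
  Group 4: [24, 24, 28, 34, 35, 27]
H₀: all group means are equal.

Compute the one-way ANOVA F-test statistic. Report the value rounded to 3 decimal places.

test statistic = 28.907

Group means [52.60, 29.00, 34.67, 28.67], grand mean 35.818
SSB = Σnᵢ(x̄ᵢ−x̄)² = 1955.406; SSW = ΣΣ(x−x̄ᵢ)² = 405.867
MSB = 1955.406/3 = 651.8020; MSW = 405.867/18 = 22.5481
F = MSB/MSW = 28.9071
df = (3, 18)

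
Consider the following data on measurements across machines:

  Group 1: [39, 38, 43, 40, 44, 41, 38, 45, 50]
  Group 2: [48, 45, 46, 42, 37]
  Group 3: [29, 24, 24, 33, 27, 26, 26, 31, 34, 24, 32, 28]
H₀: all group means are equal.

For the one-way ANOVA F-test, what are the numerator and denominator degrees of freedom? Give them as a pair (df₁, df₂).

degrees of freedom = [2, 23]

k = 3 groups, N = 26 total
df = (k−1, N−k) = (3−1, 26−3) = (2, 23)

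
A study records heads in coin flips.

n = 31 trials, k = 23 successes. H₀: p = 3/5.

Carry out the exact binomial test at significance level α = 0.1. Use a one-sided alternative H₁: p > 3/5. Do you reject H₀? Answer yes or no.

reject H₀: yes

Exact binomial: n=31, k=23, p₀=3/5=0.6000
P(X≥23) from Σ C(n,i)·p₀^i·(1−p₀)^(n−i)
p-value (one-sided, H₁ greater) = 0.07382
At α=0.1: p < α → reject H₀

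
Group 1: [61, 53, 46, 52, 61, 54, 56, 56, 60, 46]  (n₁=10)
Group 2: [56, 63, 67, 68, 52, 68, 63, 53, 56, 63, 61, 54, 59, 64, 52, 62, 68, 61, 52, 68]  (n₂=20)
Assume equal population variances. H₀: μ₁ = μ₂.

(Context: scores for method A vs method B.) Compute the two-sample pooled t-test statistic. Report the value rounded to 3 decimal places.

x̄₁=54.500, s₁=5.503, n₁=10
x̄₂=60.500, s₂=5.889, n₂=20
s_p² = [9·5.503² + 19·5.889²]/28 = 33.2679
SE = √(s_p²·(1/10+1/20)) = 2.2339
t = (54.500−60.500)/2.2339 = -2.6859
df = 28

test statistic = -2.686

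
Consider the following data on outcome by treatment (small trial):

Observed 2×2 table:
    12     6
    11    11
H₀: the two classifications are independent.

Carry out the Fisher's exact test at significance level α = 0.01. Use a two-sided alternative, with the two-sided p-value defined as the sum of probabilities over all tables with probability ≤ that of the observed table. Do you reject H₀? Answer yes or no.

Margins: r₁=18, r₂=22, c₁=23, c₂=17, n=40
p_obs = C(18,12)·C(22,11)/C(40,23); sum pmf over tables with pmf ≤ p_obs
p-value (two-sided) = 0.34756
At α=0.01: p ≥ α → fail to reject H₀

reject H₀: no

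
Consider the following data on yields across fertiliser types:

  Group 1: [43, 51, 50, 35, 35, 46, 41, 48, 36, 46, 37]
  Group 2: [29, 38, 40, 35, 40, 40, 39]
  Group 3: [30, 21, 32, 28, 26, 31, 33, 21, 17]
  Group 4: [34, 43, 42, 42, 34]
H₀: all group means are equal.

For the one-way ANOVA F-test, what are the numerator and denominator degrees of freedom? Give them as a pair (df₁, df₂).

k = 4 groups, N = 32 total
df = (k−1, N−k) = (4−1, 32−4) = (3, 28)

degrees of freedom = [3, 28]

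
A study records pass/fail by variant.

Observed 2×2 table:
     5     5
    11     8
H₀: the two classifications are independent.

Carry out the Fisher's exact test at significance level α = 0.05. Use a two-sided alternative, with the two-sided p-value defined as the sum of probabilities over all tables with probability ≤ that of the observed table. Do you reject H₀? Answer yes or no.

Margins: r₁=10, r₂=19, c₁=16, c₂=13, n=29
p_obs = C(10,5)·C(19,11)/C(29,16); sum pmf over tables with pmf ≤ p_obs
p-value (two-sided) = 0.71414
At α=0.05: p ≥ α → fail to reject H₀

reject H₀: no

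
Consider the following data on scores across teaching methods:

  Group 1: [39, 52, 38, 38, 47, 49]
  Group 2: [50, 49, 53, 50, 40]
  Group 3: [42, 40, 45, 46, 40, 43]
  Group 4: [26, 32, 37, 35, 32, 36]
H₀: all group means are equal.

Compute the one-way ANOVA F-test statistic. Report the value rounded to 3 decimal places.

test statistic = 11.171

Group means [43.83, 48.40, 42.67, 33.00], grand mean 41.696
SSB = Σnᵢ(x̄ᵢ−x̄)² = 711.503; SSW = ΣΣ(x−x̄ᵢ)² = 403.367
MSB = 711.503/3 = 237.1676; MSW = 403.367/19 = 21.2298
F = MSB/MSW = 11.1714
df = (3, 19)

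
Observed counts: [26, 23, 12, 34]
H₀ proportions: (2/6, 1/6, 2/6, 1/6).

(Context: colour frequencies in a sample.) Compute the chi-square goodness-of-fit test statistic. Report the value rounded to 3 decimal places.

test statistic = 37.316

n = 95; E_i = n·p_i = [31.67, 15.83, 31.67, 15.83]
χ² = (26−31.67)²/31.67 + (23−15.83)²/15.83 + (12−31.67)²/31.67 + (34−15.83)²/15.83 = 37.3158
df = 3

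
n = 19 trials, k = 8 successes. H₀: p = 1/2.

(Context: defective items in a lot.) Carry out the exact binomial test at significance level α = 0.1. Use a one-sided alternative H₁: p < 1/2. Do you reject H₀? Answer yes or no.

Exact binomial: n=19, k=8, p₀=1/2=0.5000
P(X≤8) from Σ C(n,i)·p₀^i·(1−p₀)^(n−i)
p-value (one-sided, H₁ less) = 0.32380
At α=0.1: p ≥ α → fail to reject H₀

reject H₀: no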